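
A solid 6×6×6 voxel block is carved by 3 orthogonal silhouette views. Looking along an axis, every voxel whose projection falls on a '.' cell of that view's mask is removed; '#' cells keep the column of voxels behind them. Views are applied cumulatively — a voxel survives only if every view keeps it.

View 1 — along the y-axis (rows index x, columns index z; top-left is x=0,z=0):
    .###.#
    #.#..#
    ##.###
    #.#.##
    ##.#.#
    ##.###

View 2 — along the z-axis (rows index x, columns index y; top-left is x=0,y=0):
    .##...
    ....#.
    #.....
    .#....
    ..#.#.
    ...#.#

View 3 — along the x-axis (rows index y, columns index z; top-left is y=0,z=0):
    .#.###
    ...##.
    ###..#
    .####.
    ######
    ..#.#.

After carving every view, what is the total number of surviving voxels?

before carving: 216 voxels (6×6×6)
carve view 1 (along y, XZ-mask fill 25/36): 150 voxels remain
carve view 2 (along z, XY-mask fill 9/36): 38 voxels remain
carve view 3 (along x, YZ-mask fill 22/36): 23 voxels remain

|visual hull| = 23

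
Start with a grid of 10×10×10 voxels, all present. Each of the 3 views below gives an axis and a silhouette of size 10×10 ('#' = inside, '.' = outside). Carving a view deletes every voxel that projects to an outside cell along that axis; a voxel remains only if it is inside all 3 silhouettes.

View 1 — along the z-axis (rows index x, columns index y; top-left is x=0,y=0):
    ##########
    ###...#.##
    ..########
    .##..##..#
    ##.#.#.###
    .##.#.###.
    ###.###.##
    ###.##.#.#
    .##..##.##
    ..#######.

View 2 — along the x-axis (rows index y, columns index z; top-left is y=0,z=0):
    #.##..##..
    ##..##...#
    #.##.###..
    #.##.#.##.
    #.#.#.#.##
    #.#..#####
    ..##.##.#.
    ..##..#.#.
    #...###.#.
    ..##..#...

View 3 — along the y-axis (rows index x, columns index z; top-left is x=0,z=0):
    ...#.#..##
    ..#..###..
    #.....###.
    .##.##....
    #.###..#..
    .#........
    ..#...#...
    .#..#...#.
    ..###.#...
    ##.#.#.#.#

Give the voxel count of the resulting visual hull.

initial block: 10^3 = 1000
V1 z: intersect with XY mask (70 set) -- 700 left
V2 x: intersect with YZ mask (52 set) -- 363 left
V3 y: intersect with XZ mask (37 set) -- 139 left

voxel count = 139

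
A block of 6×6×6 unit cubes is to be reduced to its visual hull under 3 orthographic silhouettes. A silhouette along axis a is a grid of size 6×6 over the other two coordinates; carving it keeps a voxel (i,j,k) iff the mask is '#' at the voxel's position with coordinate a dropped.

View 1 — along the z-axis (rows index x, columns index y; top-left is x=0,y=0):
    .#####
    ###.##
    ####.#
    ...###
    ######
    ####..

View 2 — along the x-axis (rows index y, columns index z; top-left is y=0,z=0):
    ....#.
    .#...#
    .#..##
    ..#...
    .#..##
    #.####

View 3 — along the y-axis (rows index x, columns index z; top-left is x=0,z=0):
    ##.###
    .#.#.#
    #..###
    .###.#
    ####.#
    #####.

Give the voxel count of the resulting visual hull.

|visual hull| = 50

start: 6×6×6 = 216 voxels
  1. axis=2 (XY plane), |mask|=28  ⇒  voxels=168
  2. axis=0 (YZ plane), |mask|=15  ⇒  voxels=71
  3. axis=1 (XZ plane), |mask|=26  ⇒  voxels=50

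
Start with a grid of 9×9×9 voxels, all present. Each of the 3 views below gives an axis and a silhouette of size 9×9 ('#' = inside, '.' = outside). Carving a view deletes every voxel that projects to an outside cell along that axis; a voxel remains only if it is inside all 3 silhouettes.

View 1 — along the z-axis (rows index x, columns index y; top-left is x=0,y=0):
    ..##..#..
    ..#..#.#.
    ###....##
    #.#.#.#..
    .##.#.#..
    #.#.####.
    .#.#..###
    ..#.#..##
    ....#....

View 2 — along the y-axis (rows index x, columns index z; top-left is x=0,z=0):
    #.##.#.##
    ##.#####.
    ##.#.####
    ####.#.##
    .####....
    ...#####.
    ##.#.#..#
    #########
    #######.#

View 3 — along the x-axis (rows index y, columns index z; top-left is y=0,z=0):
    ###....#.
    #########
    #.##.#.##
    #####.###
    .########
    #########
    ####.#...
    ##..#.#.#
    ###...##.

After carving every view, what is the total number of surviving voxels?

remaining voxels: 154

start: 9×9×9 = 729 voxels
[1] z-view keeps 35 columns → grid now 315
[2] y-view keeps 58 columns → grid now 217
[3] x-view keeps 59 columns → grid now 154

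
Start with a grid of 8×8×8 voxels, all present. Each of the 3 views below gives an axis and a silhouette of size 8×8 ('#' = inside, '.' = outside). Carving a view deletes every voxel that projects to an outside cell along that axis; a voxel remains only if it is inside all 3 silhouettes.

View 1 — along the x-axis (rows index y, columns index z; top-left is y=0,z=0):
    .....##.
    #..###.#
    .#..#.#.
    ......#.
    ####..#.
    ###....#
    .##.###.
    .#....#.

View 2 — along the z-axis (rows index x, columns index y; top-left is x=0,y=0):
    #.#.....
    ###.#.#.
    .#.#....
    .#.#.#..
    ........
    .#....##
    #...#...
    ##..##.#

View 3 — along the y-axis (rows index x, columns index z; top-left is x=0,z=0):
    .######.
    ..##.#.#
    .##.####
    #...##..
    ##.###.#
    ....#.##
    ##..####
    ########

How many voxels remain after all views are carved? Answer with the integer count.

start: 8×8×8 = 512 voxels
  1. axis=0 (YZ plane), |mask|=27  ⇒  voxels=216
  2. axis=2 (XY plane), |mask|=22  ⇒  voxels=78
  3. axis=1 (XZ plane), |mask|=42  ⇒  voxels=49

remaining voxels: 49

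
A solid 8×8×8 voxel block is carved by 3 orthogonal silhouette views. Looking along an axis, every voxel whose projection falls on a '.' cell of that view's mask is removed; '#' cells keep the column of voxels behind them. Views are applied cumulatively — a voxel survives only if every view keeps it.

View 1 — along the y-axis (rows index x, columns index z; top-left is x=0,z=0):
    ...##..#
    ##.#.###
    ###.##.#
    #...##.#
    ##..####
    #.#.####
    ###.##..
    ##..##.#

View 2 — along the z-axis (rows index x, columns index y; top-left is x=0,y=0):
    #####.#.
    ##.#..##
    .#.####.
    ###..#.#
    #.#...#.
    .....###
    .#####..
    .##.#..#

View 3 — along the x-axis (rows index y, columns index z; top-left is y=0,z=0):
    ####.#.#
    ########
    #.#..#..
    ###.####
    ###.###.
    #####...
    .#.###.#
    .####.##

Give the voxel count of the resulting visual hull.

remaining voxels: 129

before carving: 512 voxels (8×8×8)
after view 1 [y-axis, 41 of 64 cells solid] → remaining = 328
after view 2 [z-axis, 36 of 64 cells solid] → remaining = 179
after view 3 [x-axis, 46 of 64 cells solid] → remaining = 129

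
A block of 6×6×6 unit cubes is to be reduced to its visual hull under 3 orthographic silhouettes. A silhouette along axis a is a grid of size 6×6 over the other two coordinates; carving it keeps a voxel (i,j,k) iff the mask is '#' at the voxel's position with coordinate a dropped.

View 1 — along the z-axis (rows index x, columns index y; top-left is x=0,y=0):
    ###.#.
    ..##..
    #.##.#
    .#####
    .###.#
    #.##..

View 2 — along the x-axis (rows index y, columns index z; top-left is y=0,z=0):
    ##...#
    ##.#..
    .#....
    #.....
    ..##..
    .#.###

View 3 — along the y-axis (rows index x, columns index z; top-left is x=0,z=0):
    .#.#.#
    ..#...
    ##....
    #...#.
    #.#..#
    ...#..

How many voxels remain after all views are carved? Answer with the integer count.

start: 6×6×6 = 216 voxels
  1. axis=2 (XY plane), |mask|=22  ⇒  voxels=132
  2. axis=0 (YZ plane), |mask|=14  ⇒  voxels=45
  3. axis=1 (XZ plane), |mask|=12  ⇒  voxels=17

remaining voxels: 17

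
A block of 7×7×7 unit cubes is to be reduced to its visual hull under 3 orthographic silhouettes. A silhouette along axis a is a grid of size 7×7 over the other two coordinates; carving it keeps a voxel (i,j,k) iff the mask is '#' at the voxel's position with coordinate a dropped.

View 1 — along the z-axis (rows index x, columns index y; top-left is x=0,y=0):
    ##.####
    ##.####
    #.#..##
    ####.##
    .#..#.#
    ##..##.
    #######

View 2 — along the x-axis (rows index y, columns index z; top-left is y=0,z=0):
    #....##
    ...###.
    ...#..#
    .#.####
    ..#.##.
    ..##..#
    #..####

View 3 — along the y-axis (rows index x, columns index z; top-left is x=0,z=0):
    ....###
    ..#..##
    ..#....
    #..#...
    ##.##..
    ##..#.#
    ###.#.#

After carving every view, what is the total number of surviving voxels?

remaining voxels: 57

initial block: 7^3 = 343
  1. axis=2 (XY plane), |mask|=36  ⇒  voxels=252
  2. axis=0 (YZ plane), |mask|=24  ⇒  voxels=125
  3. axis=1 (XZ plane), |mask|=22  ⇒  voxels=57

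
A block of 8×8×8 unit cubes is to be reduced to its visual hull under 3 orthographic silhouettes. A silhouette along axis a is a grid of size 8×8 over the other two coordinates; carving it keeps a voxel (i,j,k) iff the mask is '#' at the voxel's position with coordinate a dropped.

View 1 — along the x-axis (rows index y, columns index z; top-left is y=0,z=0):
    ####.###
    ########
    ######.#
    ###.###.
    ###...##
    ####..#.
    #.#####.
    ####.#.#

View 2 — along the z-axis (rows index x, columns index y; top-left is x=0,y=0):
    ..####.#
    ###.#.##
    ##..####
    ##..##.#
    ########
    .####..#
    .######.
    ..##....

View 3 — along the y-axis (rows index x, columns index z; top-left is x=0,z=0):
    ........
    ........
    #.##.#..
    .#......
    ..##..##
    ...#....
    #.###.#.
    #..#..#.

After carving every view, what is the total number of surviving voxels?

83 voxels

full grid |V| = 512
after view 1 [x-axis, 50 of 64 cells solid] → remaining = 400
after view 2 [z-axis, 43 of 64 cells solid] → remaining = 268
after view 3 [y-axis, 18 of 64 cells solid] → remaining = 83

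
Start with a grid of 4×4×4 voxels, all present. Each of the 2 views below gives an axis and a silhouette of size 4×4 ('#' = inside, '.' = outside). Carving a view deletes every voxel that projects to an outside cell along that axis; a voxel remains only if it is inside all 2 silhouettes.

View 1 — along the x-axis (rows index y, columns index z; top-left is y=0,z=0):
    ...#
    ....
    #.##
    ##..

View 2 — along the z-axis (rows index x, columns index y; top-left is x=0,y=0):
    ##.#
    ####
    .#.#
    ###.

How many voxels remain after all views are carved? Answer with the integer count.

full grid |V| = 64
[1] x-view keeps 6 columns → grid now 24
[2] z-view keeps 12 columns → grid now 15

15 voxels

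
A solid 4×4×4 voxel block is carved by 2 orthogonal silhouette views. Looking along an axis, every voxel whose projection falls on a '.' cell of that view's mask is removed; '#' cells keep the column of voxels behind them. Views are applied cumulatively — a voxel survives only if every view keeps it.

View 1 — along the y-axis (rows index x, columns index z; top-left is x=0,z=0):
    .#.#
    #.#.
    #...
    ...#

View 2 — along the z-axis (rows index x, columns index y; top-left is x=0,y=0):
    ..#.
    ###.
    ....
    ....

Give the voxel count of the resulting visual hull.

voxel count = 8

before carving: 64 voxels (4×4×4)
after view 1 [y-axis, 6 of 16 cells solid] → remaining = 24
after view 2 [z-axis, 4 of 16 cells solid] → remaining = 8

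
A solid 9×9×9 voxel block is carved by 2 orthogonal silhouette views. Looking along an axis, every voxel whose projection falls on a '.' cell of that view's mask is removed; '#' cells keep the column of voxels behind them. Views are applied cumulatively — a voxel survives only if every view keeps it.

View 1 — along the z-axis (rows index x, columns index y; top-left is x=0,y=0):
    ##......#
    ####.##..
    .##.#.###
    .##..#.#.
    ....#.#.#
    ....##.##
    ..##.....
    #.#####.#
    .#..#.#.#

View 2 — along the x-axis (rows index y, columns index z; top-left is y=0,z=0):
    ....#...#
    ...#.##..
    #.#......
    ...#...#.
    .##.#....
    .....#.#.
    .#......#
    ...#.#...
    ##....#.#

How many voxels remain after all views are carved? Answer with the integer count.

remaining voxels: 100

full grid |V| = 729
[1] z-view keeps 39 columns → grid now 351
[2] x-view keeps 22 columns → grid now 100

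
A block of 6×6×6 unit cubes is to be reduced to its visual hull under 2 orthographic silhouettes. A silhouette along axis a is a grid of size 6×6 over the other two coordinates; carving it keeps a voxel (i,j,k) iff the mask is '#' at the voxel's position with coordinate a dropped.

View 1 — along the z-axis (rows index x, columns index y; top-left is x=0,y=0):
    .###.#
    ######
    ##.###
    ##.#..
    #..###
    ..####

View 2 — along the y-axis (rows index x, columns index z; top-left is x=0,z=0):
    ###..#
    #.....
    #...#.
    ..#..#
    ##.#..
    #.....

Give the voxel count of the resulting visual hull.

initial block: 6^3 = 216
V1 z: intersect with XY mask (26 set) -- 156 left
V2 y: intersect with XZ mask (13 set) -- 54 left

voxel count = 54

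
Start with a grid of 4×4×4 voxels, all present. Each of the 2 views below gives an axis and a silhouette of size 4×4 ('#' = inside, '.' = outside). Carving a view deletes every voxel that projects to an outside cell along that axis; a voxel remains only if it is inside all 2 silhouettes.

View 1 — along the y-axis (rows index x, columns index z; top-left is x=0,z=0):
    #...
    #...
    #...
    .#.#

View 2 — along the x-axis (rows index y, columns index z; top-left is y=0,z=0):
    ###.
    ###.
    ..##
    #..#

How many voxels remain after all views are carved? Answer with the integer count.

initial block: 4^3 = 64
V1 y: intersect with XZ mask (5 set) -- 20 left
V2 x: intersect with YZ mask (10 set) -- 13 left

voxel count = 13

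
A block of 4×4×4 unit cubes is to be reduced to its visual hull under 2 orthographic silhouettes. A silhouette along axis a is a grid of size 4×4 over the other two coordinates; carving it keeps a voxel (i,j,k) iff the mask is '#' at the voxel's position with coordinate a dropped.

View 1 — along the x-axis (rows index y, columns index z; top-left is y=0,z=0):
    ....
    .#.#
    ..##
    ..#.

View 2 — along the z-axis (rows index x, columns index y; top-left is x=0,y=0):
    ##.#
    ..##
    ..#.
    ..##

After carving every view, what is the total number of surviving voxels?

|visual hull| = 11

full grid |V| = 64
  1. axis=0 (YZ plane), |mask|=5  ⇒  voxels=20
  2. axis=2 (XY plane), |mask|=8  ⇒  voxels=11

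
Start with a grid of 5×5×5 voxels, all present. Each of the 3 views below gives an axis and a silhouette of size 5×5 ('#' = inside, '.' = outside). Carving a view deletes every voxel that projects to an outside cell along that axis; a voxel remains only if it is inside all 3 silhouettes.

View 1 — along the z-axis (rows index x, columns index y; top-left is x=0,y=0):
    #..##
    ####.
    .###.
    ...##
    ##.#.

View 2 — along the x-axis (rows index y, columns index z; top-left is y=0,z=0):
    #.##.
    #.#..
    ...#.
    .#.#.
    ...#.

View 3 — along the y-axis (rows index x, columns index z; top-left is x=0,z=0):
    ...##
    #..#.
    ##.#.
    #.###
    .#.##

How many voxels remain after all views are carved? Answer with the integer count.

full grid |V| = 125
  1. axis=2 (XY plane), |mask|=15  ⇒  voxels=75
  2. axis=0 (YZ plane), |mask|=9  ⇒  voxels=29
  3. axis=1 (XZ plane), |mask|=14  ⇒  voxels=17

remaining voxels: 17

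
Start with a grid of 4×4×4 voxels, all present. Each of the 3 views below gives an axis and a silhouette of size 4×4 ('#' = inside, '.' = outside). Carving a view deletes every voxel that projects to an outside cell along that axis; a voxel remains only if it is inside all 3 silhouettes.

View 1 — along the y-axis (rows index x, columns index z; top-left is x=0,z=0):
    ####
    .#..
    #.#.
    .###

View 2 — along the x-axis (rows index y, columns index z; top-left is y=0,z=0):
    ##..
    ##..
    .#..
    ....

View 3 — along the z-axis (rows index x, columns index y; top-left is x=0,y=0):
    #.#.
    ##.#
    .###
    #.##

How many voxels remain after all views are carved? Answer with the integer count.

8 voxels

before carving: 64 voxels (4×4×4)
V1 y: intersect with XZ mask (10 set) -- 40 left
V2 x: intersect with YZ mask (5 set) -- 13 left
V3 z: intersect with XY mask (11 set) -- 8 left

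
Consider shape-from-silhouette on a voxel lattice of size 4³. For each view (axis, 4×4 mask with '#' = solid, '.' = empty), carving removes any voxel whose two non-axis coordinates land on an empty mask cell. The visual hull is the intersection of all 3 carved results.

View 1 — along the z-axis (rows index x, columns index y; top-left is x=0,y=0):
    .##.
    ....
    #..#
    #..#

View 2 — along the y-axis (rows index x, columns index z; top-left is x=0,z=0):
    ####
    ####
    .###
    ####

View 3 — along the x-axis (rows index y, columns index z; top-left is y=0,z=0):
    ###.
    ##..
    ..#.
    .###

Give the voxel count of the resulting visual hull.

|visual hull| = 14

full grid |V| = 64
carve view 1 (along z, XY-mask fill 6/16): 24 voxels remain
carve view 2 (along y, XZ-mask fill 15/16): 22 voxels remain
carve view 3 (along x, YZ-mask fill 9/16): 14 voxels remain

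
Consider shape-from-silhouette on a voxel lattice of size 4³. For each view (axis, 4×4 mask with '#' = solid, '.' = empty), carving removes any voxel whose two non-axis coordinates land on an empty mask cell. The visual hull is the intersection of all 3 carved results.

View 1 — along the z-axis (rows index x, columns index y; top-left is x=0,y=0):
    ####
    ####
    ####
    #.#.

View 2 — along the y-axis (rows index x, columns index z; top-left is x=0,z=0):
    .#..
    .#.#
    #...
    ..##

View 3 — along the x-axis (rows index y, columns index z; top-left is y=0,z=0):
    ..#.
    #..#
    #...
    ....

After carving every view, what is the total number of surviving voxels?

4 voxels

full grid |V| = 64
carve view 1 (along z, XY-mask fill 14/16): 56 voxels remain
carve view 2 (along y, XZ-mask fill 6/16): 20 voxels remain
carve view 3 (along x, YZ-mask fill 4/16): 4 voxels remain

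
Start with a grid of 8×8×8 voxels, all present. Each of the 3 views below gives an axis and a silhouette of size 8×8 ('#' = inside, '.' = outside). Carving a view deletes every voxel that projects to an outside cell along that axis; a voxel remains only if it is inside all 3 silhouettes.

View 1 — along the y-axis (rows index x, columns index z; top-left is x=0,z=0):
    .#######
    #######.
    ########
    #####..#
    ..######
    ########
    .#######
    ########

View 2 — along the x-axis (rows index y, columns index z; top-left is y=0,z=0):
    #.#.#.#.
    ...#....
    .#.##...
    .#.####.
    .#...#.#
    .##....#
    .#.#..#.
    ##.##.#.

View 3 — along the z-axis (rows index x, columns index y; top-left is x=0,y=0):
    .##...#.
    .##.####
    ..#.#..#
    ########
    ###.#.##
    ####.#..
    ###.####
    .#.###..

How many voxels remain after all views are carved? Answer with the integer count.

116 voxels

full grid |V| = 512
[1] y-view keeps 57 columns → grid now 456
[2] x-view keeps 27 columns → grid now 196
[3] z-view keeps 42 columns → grid now 116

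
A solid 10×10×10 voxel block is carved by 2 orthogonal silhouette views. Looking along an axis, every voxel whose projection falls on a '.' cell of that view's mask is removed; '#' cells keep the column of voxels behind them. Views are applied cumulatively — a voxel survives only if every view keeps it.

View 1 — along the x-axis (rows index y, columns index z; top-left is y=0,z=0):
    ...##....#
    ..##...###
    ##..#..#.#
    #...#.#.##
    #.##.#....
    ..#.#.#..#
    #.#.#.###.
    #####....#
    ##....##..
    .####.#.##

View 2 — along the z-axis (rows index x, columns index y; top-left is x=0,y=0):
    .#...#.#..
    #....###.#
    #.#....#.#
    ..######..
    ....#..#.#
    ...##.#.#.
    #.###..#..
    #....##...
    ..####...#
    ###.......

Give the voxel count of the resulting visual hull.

start: 10×10×10 = 1000 voxels
V1 x: intersect with YZ mask (49 set) -- 490 left
V2 z: intersect with XY mask (41 set) -- 202 left

remaining voxels: 202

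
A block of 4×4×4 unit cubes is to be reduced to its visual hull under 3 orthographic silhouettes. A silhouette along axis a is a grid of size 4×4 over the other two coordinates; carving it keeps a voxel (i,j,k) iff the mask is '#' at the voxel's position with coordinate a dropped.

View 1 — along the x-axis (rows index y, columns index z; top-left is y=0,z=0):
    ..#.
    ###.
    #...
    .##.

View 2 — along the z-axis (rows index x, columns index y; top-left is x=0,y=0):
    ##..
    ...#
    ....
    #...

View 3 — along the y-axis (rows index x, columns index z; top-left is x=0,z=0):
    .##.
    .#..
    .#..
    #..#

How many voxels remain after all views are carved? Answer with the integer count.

start: 4×4×4 = 64 voxels
  1. axis=0 (YZ plane), |mask|=7  ⇒  voxels=28
  2. axis=2 (XY plane), |mask|=4  ⇒  voxels=7
  3. axis=1 (XZ plane), |mask|=6  ⇒  voxels=4

4 voxels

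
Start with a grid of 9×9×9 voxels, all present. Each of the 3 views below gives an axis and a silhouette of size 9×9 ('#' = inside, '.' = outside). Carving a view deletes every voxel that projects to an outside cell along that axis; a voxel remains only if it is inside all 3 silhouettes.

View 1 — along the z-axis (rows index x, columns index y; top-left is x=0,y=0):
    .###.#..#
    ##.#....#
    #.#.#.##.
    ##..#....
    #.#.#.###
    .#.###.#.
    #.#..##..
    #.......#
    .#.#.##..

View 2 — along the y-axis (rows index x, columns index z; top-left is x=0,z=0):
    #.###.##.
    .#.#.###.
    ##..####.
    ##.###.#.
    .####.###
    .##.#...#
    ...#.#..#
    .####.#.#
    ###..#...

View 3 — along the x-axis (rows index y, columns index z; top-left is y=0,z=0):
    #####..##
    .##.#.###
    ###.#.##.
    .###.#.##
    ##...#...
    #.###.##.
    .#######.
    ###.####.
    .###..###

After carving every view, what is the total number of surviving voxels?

full grid |V| = 729
carve view 1 (along z, XY-mask fill 38/81): 342 voxels remain
carve view 2 (along y, XZ-mask fill 47/81): 200 voxels remain
carve view 3 (along x, YZ-mask fill 54/81): 137 voxels remain

|visual hull| = 137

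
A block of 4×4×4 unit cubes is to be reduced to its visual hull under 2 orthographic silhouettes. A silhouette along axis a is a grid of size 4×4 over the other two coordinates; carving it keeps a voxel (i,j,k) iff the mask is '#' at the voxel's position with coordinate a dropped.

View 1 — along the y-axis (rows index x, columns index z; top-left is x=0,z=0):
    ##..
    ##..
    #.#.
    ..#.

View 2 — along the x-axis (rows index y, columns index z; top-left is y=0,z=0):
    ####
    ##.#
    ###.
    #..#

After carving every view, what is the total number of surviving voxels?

22 voxels

start: 4×4×4 = 64 voxels
after view 1 [y-axis, 7 of 16 cells solid] → remaining = 28
after view 2 [x-axis, 12 of 16 cells solid] → remaining = 22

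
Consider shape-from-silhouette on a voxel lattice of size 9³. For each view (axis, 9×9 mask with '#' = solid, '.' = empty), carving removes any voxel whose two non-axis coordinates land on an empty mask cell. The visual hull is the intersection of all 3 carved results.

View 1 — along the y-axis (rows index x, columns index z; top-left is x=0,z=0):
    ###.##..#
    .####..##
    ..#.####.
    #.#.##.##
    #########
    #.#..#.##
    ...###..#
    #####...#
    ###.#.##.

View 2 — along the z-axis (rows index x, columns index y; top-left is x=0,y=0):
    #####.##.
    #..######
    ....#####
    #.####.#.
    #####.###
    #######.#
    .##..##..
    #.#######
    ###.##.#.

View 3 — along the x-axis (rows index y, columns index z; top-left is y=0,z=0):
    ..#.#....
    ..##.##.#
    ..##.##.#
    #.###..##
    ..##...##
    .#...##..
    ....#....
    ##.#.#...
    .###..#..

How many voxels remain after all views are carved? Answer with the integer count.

full grid |V| = 729
step 1: project along y, AND mask (53/81) → |grid| = 477
step 2: project along z, AND mask (59/81) → |grid| = 357
step 3: project along x, AND mask (34/81) → |grid| = 148

remaining voxels: 148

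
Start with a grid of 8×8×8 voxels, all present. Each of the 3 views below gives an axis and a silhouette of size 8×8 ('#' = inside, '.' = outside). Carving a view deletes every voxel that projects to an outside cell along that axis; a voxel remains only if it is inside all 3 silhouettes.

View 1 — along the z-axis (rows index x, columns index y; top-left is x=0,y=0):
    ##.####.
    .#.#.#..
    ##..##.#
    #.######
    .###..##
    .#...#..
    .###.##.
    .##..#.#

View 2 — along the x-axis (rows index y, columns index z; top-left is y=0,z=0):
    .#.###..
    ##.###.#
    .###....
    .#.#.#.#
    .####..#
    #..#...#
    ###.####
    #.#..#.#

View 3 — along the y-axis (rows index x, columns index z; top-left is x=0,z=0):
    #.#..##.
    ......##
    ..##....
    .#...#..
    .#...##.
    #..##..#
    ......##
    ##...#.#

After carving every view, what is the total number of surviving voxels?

59 voxels

initial block: 8^3 = 512
[1] z-view keeps 37 columns → grid now 296
[2] x-view keeps 36 columns → grid now 166
[3] y-view keeps 23 columns → grid now 59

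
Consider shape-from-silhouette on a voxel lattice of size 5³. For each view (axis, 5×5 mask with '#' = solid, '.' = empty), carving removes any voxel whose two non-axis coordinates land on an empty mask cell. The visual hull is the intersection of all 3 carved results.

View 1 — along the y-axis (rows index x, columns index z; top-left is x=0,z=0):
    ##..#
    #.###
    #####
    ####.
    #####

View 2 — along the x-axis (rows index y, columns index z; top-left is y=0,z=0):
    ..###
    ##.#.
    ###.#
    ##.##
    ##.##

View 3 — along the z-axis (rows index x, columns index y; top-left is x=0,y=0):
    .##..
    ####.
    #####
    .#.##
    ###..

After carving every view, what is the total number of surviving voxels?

start: 5×5×5 = 125 voxels
V1 y: intersect with XZ mask (21 set) -- 105 left
V2 x: intersect with YZ mask (18 set) -- 76 left
V3 z: intersect with XY mask (17 set) -- 53 left

53 voxels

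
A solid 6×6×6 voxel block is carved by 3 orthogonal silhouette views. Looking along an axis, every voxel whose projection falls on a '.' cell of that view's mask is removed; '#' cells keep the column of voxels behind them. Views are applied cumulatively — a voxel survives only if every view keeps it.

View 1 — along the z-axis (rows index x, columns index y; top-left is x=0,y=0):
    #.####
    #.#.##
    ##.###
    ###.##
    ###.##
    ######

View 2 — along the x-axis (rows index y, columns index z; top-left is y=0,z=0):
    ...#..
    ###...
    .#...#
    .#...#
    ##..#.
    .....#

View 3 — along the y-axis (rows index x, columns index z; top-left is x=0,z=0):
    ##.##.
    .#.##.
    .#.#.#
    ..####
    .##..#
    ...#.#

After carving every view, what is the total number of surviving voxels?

|visual hull| = 31

initial block: 6^3 = 216
[1] z-view keeps 30 columns → grid now 180
[2] x-view keeps 12 columns → grid now 58
[3] y-view keeps 19 columns → grid now 31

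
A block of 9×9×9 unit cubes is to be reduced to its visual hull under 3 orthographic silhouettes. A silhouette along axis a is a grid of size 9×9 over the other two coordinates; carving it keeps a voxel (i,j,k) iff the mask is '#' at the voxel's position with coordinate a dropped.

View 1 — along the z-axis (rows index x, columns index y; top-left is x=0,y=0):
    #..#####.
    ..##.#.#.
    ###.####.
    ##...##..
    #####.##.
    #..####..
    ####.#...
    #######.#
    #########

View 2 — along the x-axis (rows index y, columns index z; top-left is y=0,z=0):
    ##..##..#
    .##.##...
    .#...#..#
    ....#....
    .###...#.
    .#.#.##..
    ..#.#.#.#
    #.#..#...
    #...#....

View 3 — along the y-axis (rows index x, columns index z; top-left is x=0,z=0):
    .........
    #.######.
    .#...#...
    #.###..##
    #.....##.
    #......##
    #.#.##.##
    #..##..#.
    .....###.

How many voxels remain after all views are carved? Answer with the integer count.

voxel count = 64

start: 9×9×9 = 729 voxels
  1. axis=2 (XY plane), |mask|=55  ⇒  voxels=495
  2. axis=0 (YZ plane), |mask|=30  ⇒  voxels=192
  3. axis=1 (XZ plane), |mask|=34  ⇒  voxels=64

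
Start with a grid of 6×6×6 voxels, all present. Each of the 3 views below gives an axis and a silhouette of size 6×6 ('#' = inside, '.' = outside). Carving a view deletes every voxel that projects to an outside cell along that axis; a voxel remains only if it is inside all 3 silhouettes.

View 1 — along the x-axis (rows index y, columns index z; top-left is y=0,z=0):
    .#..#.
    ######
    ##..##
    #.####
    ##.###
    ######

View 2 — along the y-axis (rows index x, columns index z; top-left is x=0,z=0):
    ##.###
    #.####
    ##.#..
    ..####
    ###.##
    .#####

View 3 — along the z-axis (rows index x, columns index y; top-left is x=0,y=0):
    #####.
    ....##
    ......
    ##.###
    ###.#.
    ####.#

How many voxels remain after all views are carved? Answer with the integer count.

voxel count = 79

full grid |V| = 216
V1 x: intersect with YZ mask (28 set) -- 168 left
V2 y: intersect with XZ mask (27 set) -- 127 left
V3 z: intersect with XY mask (21 set) -- 79 left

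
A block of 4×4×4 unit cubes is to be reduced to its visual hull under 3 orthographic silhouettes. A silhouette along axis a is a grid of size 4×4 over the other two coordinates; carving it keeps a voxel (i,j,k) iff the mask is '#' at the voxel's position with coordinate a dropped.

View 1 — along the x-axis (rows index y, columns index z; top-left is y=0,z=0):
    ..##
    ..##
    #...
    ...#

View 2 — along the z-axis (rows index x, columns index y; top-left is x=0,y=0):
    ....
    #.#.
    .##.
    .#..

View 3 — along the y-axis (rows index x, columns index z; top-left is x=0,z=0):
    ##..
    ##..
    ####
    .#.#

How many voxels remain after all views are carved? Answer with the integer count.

voxel count = 5

start: 4×4×4 = 64 voxels
carve view 1 (along x, YZ-mask fill 6/16): 24 voxels remain
carve view 2 (along z, XY-mask fill 5/16): 8 voxels remain
carve view 3 (along y, XZ-mask fill 10/16): 5 voxels remain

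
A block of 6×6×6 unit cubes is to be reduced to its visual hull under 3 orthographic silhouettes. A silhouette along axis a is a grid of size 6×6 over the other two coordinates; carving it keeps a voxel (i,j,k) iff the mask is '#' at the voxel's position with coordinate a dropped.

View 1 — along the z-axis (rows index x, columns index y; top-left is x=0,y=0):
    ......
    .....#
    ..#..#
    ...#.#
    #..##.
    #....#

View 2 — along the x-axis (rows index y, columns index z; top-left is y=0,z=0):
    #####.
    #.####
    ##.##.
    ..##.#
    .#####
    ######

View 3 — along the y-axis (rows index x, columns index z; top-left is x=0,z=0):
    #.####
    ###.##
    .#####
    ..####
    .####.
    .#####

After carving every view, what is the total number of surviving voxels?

39 voxels

initial block: 6^3 = 216
after view 1 [z-axis, 10 of 36 cells solid] → remaining = 60
after view 2 [x-axis, 28 of 36 cells solid] → remaining = 49
after view 3 [y-axis, 28 of 36 cells solid] → remaining = 39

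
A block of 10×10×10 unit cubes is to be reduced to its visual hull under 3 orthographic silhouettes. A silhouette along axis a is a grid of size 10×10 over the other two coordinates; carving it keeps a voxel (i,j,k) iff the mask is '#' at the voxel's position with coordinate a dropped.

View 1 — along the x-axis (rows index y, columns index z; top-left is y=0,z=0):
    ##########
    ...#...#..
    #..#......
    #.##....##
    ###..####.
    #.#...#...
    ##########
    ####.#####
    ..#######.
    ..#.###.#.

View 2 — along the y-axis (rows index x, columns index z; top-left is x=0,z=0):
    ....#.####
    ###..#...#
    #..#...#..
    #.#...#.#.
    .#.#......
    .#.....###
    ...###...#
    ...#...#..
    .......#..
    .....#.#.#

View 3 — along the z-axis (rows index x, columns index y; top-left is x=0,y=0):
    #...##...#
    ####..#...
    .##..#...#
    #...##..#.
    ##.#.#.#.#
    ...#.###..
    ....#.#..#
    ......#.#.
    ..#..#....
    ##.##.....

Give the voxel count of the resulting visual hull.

initial block: 10^3 = 1000
carve view 1 (along x, YZ-mask fill 60/100): 600 voxels remain
carve view 2 (along y, XZ-mask fill 33/100): 194 voxels remain
carve view 3 (along z, XY-mask fill 38/100): 79 voxels remain

|visual hull| = 79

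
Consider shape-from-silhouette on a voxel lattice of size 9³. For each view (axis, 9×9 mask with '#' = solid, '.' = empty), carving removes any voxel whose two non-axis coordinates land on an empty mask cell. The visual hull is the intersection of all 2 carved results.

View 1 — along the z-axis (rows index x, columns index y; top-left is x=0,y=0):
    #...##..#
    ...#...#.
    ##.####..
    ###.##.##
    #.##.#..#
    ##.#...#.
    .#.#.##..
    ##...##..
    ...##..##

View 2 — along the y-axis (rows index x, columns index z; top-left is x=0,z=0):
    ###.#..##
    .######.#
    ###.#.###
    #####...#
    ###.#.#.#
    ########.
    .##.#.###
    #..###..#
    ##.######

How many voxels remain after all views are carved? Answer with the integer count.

|visual hull| = 260

start: 9×9×9 = 729 voxels
  1. axis=2 (XY plane), |mask|=40  ⇒  voxels=360
  2. axis=1 (XZ plane), |mask|=59  ⇒  voxels=260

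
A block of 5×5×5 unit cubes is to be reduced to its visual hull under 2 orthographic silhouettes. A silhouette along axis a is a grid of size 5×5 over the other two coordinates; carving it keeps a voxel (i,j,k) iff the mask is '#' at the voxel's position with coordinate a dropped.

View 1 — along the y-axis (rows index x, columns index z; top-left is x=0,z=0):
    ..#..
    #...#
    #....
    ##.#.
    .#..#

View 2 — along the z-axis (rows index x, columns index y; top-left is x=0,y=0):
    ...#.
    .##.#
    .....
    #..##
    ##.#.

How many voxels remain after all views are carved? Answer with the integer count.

22 voxels

before carving: 125 voxels (5×5×5)
[1] y-view keeps 9 columns → grid now 45
[2] z-view keeps 10 columns → grid now 22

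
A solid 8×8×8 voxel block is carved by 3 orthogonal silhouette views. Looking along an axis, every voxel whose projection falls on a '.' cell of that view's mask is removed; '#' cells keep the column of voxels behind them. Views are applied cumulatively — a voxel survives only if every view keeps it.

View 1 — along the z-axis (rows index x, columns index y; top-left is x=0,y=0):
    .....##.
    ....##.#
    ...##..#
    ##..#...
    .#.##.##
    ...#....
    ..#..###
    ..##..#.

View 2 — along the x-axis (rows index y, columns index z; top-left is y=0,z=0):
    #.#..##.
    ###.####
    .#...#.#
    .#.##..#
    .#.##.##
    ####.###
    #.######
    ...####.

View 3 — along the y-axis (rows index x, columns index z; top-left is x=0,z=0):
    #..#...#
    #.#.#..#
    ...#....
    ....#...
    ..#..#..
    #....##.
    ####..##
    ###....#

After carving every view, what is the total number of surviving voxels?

before carving: 512 voxels (8×8×8)
  1. axis=2 (XY plane), |mask|=24  ⇒  voxels=192
  2. axis=0 (YZ plane), |mask|=41  ⇒  voxels=125
  3. axis=1 (XZ plane), |mask|=24  ⇒  voxels=44

voxel count = 44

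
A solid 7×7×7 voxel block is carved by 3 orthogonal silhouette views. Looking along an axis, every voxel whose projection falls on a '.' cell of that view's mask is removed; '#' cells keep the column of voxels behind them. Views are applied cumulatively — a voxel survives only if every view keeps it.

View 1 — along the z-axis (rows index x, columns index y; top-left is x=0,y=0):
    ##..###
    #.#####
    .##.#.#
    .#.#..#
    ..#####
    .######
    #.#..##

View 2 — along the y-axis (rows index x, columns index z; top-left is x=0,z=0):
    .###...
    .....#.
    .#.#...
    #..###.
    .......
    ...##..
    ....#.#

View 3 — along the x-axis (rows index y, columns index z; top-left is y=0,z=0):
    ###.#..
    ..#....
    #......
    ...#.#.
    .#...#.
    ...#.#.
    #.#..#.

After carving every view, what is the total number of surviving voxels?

|visual hull| = 18

start: 7×7×7 = 343 voxels
carve view 1 (along z, XY-mask fill 33/49): 231 voxels remain
carve view 2 (along y, XZ-mask fill 14/49): 61 voxels remain
carve view 3 (along x, YZ-mask fill 15/49): 18 voxels remain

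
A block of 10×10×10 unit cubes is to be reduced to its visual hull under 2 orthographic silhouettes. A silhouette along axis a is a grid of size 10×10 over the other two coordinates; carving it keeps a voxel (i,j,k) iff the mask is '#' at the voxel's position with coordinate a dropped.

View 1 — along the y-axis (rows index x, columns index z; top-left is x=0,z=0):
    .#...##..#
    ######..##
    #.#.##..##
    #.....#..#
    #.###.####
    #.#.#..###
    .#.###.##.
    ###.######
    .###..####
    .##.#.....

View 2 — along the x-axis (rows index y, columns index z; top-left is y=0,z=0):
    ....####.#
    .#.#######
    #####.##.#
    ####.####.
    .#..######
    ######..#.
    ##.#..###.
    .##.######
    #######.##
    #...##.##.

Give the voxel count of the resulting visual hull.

remaining voxels: 423

initial block: 10^3 = 1000
step 1: project along y, AND mask (60/100) → |grid| = 600
step 2: project along x, AND mask (71/100) → |grid| = 423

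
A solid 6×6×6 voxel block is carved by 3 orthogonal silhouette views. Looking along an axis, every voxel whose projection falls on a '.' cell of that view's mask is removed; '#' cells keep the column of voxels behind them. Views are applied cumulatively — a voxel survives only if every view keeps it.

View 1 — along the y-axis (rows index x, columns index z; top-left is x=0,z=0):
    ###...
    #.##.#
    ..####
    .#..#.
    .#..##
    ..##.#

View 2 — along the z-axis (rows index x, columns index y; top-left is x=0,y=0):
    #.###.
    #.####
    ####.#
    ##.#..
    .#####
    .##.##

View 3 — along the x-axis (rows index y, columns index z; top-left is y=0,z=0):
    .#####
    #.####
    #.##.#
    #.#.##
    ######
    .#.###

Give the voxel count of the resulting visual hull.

start: 6×6×6 = 216 voxels
carve view 1 (along y, XZ-mask fill 19/36): 114 voxels remain
carve view 2 (along z, XY-mask fill 26/36): 85 voxels remain
carve view 3 (along x, YZ-mask fill 28/36): 68 voxels remain

voxel count = 68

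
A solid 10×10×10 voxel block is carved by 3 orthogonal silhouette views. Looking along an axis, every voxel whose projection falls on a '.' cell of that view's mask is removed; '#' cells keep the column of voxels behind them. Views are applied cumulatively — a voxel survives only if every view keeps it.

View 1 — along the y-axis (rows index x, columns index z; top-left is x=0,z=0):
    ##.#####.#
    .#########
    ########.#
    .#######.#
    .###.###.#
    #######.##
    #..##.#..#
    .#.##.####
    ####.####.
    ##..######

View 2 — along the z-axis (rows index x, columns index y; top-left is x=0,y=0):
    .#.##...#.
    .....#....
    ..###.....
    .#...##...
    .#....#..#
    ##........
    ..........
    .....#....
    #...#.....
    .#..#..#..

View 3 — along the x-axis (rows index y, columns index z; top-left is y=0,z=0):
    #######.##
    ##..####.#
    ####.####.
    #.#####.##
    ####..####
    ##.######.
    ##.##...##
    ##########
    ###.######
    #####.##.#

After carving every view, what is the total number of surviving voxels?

initial block: 10^3 = 1000
step 1: project along y, AND mask (78/100) → |grid| = 780
step 2: project along z, AND mask (22/100) → |grid| = 178
step 3: project along x, AND mask (81/100) → |grid| = 140

voxel count = 140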